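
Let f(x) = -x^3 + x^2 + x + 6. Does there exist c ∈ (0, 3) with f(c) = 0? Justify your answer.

Yes, f has a root in the interval.

f(0) = 6 and f(3) = -9, which have opposite signs.
Since f is a polynomial it is continuous on [0, 3].
So by the Intermediate Value Theorem there is a c strictly between 0 and 3 with f(c) = 0.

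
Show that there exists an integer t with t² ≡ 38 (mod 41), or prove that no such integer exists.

Apply Euler's criterion with the prime 41: 38 is a quadratic residue iff 38^20 ≡ 1 (mod 41), and a non-residue iff it is ≡ −1.
Squaring successively (mod 41): 38^2 = 1444 ≡ 9; 38^4 ≡ 9² = 81 ≡ 40; 38^8 ≡ 40² = 1600 ≡ 1; 38^16 ≡ 1² = 1 ≡ 1.
Since 20 = 16 + 4, 38^20 ≡ 1 · 40; multiplying out mod 41: 1·40 = 40 ≡ 40. Thus 38^20 ≡ 40 ≡ −1 (mod 41).
The value −1 means 38 is a non-residue modulo 41, so t² ≡ 38 (mod 41) is impossible.

No such integer exists.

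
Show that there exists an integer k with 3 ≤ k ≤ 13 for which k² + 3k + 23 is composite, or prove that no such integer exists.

At k = 13: 13² + 3·13 + 23 = 231 = 3·77, which is composite.

k = 13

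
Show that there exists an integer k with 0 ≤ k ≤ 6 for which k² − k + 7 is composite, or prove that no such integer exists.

k = 5

At k = 5: 5² − 5 + 7 = 27 = 3·9, which is composite.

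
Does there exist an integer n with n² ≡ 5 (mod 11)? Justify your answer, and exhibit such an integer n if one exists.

Take n = 4. Then 4² = 16 = 1·11 + 5, so 4² ≡ 5 (mod 11).

n = 4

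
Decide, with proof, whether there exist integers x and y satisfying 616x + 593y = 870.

x = 373, y = -386

616 and 593 are coprime, so 616x + 593y ranges over all of ℤ.
Euclidean algorithm: 616 = 1·593 + 23, 593 = 25·23 + 18, 23 = 1·18 + 5, 18 = 3·5 + 3, 5 = 1·3 + 2, 3 = 1·2 + 1, 2 = 2·1 + 0.
Unwinding: 1 = 3 − 1·2 = 3 − (5 − 1·3) = −5 + 2·3 = −5 + 2·(18 − 3·5) = 2·18 − 7·5 = 2·18 − 7·(23 − 1·18) = −7·23 + 9·18 = −7·23 + 9·(593 − 25·23) = 9·593 − 232·23 = 9·593 − 232·(616 − 1·593) = −232·616 + 241·593, i.e. 616·(-232) + 593·241 = 1.
Multiplying through by 870: x = (-232)·870 = -201840, y = 241·870 = 209670 is a solution.
Adding 341·593 to x and subtracting 341·616 from y gives the tidier solution (373, -386).
Check: 616·373 + 593·(-386) = 229768 − 228898 = 870. ✓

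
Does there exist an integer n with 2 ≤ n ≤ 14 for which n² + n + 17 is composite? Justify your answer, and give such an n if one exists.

The values for n = 2, 3, …, 14 are 23, 29, 37, 47, 59, 73, 89, 107, 127, 149, 173, 199, 227, and each of these is prime.
So no value in the range makes the expression composite.

There is no such integer n in that range.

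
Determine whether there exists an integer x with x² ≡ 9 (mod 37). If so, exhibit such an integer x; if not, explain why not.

x = 3

Take x = 3. Then 3² = 9, and since 0 ≤ 9 < 37 this is already reduced: 3² ≡ 9 (mod 37).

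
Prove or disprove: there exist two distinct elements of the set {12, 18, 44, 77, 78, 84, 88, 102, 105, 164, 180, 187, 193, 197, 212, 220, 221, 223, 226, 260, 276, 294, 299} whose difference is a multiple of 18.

Both 12 and 84 leave remainder 12 on division by 18; their difference 72 = 4·18 is a multiple of 18.

Yes: 12 and 84.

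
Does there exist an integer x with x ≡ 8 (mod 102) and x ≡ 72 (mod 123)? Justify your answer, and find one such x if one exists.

No such integer exists.

Both moduli are multiples of 3 = gcd(102, 123), so any solution would satisfy x ≡ 8 and x ≡ 72 modulo 3 simultaneously.
However 8 ≡ 2 and 72 ≡ 0 (mod 3), and 2 ≠ 0.
Hence the system has no solution.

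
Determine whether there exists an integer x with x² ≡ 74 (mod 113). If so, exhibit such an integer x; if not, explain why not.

113 is prime, so by Euler's criterion 74 is a square mod 113 iff 74^((113−1)/2) = 74^56 ≡ 1 (mod 113).
Repeated squaring mod 113: 74^2 = 5476 ≡ 52; 74^4 ≡ 52² = 2704 ≡ 105; 74^8 ≡ 105² = 11025 ≡ 64; 74^16 ≡ 64² = 4096 ≡ 28; 74^32 ≡ 28² = 784 ≡ 106.
Since 56 = 32 + 16 + 8, 74^56 ≡ 106 · 28 · 64; multiplying out mod 113: 106·28 = 2968 ≡ 30, then 30·64 = 1920 ≡ 112. Thus 74^56 ≡ 112 ≡ −1 (mod 113).
The value −1 means 74 is a non-residue modulo 113, so x² ≡ 74 (mod 113) is impossible.

No, no such integer exists.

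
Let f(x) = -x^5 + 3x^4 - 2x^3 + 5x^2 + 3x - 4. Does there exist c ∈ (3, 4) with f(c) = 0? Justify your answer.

f has no root in that interval.

The endpoint values f(3) = -4 and f(4) = -296 are both negative. Claim: f(x) < 0 for every x in (3, 4).
Shift to the endpoint 3: with x = 3 + u (0 < u < 1), one computes f(3 + u) = -u^5 - 12u^4 - 56u^3 - 121u^2 - 102u - 4.
All 6 nonzero coefficients of this polynomial in u are negative; hence for u > 0 the value is a sum of negative terms (the constant -4 among them).
So f is strictly negative on (3, 4); no root exists in the interval.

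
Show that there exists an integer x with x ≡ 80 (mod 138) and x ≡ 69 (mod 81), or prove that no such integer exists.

Both moduli are multiples of 3 = gcd(138, 81), so any solution would satisfy x ≡ 80 and x ≡ 69 modulo 3 simultaneously.
These are incompatible: 80 − 69 = 11 is not divisible by 3.
So no integer satisfies both congruences.

There is no such integer.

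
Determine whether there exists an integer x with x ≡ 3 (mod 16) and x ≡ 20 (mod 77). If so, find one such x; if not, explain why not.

Since 16 and 77 share no common factor, CRT says the pair of congruences has a solution (unique mod 1232).
Any solution of the first congruence is x = 3 + 16t; substituting into the second, 16t ≡ 20 − 3 ≡ 17 (mod 77).
Invert 16 mod 77 by the Euclidean algorithm: 77 = 4·16 + 13, 16 = 1·13 + 3, 13 = 4·3 + 1, 3 = 3·1 + 0; back-substituting, 1 = 13 − 4·3 = 13 − 4·(16 − 1·13) = −4·16 + 5·13 = −4·16 + 5·(77 − 4·16) = 5·77 − 24·16. Hence 16·(-24) ≡ 1, so 16⁻¹ ≡ -24 ≡ 53 (mod 77).
Multiplying by 53: t ≡ 53·17 = 901 ≡ 54 (mod 77).
With t = 54: x = 3 + 16·54 = 867.
Check: 867 mod 16 = 3, 867 mod 77 = 20. ✓

x = 867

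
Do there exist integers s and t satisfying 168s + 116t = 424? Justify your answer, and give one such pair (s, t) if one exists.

Every value of 168s + 116t is a multiple of gcd(168, 116) = 4; since 4 ∣ 424, solutions exist.
Dividing through by 4 reduces the equation to 42s + 29t = 106.
Dividing repeatedly: 42 = 1·29 + 13, 29 = 2·13 + 3, 13 = 4·3 + 1, 3 = 3·1 + 0.
Working back up the chain: 1 = 13 − 4·3 = 13 − 4·(29 − 2·13) = −4·29 + 9·13 = −4·29 + 9·(42 − 1·29) = 9·42 − 13·29. So 42·9 + 29·(-13) = 1.
Times 106: 42·954 + 29·(-1378) = 106, so (954, -1378) solves it.
Shifting by a multiple of (29, −42) keeps it a solution: s = 954 − 32·29 = 26, t = -1378 + 32·42 = -34.
Indeed 168·26 + 116·(-34) = 4368 − 3944 = 424.

s = 26, t = -34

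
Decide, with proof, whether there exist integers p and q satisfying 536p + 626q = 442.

p = 9, q = -7

Every value of 536p + 626q is a multiple of gcd(536, 626) = 2; since 2 ∣ 442, solutions exist.
Dividing through by 2 reduces the equation to 268p + 313q = 221.
Euclidean algorithm: 313 = 1·268 + 45, 268 = 5·45 + 43, 45 = 1·43 + 2, 43 = 21·2 + 1, 2 = 2·1 + 0.
Unwinding: 1 = 43 − 21·2 = 43 − 21·(45 − 1·43) = −21·45 + 22·43 = −21·45 + 22·(268 − 5·45) = 22·268 − 131·45 = 22·268 − 131·(313 − 1·268) = −131·313 + 153·268, i.e. 268·153 + 313·(-131) = 1.
Times 221: 268·33813 + 313·(-28951) = 221, so (33813, -28951) solves it.
Shifting by a multiple of (313, −268) keeps it a solution: p = 33813 − 108·313 = 9, q = -28951 + 108·268 = -7.
Check: 536·9 + 626·(-7) = 4824 − 4382 = 442. ✓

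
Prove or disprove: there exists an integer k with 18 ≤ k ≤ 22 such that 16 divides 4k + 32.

For k = 18, 19 the values 104, 108 are not multiples of 16. At k = 20 we get 4·20 + 32 = 112, and 112 = 16·7.

k = 20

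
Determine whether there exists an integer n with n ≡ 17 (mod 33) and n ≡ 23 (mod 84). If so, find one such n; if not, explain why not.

n = 611

The moduli are not coprime: gcd(33, 84) = 3. Compatibility requires 3 ∣ (23 − 17) = 6, which holds, so solutions exist.
Put n = 17 + 33t, so we need 33t ≡ 6 (mod 84), equivalently (divide by 3) 11t ≡ 2 (mod 28).
Invert 11 mod 28 by the Euclidean algorithm: 28 = 2·11 + 6, 11 = 1·6 + 5, 6 = 1·5 + 1, 5 = 5·1 + 0; back-substituting, 1 = 6 − 1·5 = 6 − (11 − 1·6) = −11 + 2·6 = −11 + 2·(28 − 2·11) = 2·28 − 5·11. Hence 11·(-5) ≡ 1, so 11⁻¹ ≡ -5 ≡ 23 (mod 28).
Therefore t ≡ 23·2 = 46 ≡ 18 (mod 28).
Then n = 17 + 33·18 = 611.
Indeed 611 ≡ 17 (mod 33) and 611 ≡ 23 (mod 84).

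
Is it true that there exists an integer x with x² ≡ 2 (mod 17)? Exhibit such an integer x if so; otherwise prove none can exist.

x = 6

x = 6 works: 6² = 36, and 36 − 2 = 34 = 2·17.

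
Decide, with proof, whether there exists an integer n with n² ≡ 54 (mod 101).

Take n = 85. Then 85² = 7225 = 71·101 + 54, so 85² ≡ 54 (mod 101).

n = 85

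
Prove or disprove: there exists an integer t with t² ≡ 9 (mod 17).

t = 14

Take t = 14. Then 14² = 196 = 11·17 + 9, so 14² ≡ 9 (mod 17).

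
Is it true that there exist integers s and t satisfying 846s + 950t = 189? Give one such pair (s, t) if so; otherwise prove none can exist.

Any value of 846s + 950t is a multiple of gcd(846, 950) = 2.
However 189 leaves remainder 1 on division by 2.
So the equation is unsolvable over ℤ.

No such integers exist.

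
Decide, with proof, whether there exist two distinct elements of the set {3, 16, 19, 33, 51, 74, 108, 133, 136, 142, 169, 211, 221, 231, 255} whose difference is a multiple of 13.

Yes: 3 and 16.

3 mod 13 = 3 and 16 mod 13 = 3, so 16 − 3 = 13 = 1·13.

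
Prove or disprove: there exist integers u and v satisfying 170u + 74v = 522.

Since gcd(170, 74) = 2 and 522 = 2·261, Bézout's identity guarantees a solution.
Dividing through by 2 reduces the equation to 85u + 37v = 261.
Run the Euclidean algorithm on 85 and 37: 85 = 2·37 + 11, 37 = 3·11 + 4, 11 = 2·4 + 3, 4 = 1·3 + 1, 3 = 3·1 + 0.
Back-substituting, 1 = 4 − 1·3 = 4 − (11 − 2·4) = −11 + 3·4 = −11 + 3·(37 − 3·11) = 3·37 − 10·11 = 3·37 − 10·(85 − 2·37) = −10·85 + 23·37; that is, 85·(-10) + 37·23 = 1.
Multiplying through by 261: u = (-10)·261 = -2610, v = 23·261 = 6003 is a solution.
The general solution is u = -2610 + 37k, v = 6003 − 85k; taking k = 71 gives the smaller pair u = 17, v = -32.
Indeed 170·17 + 74·(-32) = 2890 − 2368 = 522.

u = 17, v = -32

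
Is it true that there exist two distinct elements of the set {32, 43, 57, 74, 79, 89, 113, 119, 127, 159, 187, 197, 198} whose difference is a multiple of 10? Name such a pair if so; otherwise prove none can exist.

Both 43 and 113 leave remainder 3 on division by 10; their difference 70 = 7·10 is a multiple of 10.

The pair (43, 113) works.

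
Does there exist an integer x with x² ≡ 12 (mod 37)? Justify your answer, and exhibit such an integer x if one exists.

x = 7

Take x = 7. Then 7² = 49 = 1·37 + 12, so 7² ≡ 12 (mod 37).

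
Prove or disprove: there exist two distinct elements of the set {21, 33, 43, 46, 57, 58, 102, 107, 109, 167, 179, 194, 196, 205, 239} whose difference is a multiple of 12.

Yes: 21 and 33.

Both 21 and 33 leave remainder 9 on division by 12; their difference 12 = 1·12 is a multiple of 12.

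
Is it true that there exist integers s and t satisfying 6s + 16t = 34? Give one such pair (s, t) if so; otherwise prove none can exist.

s = 3, t = 1

Every value of 6s + 16t is a multiple of gcd(6, 16) = 2; since 2 ∣ 34, solutions exist.
Dividing through by 2 reduces the equation to 3s + 8t = 17.
Run the Euclidean algorithm on 8 and 3: 8 = 2·3 + 2, 3 = 1·2 + 1, 2 = 2·1 + 0.
Unwinding: 1 = 3 − 1·2 = 3 − (8 − 2·3) = −8 + 3·3, i.e. 3·3 + 8·(-1) = 1.
Scaling by 17 gives the particular solution (s, t) = (51, -17).
The general solution is s = 51 + 8k, t = -17 − 3k; taking k = -6 gives the smaller pair s = 3, t = 1.
Indeed 6·3 + 16·1 = 18 + 16 = 34.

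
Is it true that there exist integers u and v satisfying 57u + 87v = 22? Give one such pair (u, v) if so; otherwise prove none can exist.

No such integers exist.

gcd(57, 87) = 3, so every integer of the form 57u + 87v is a multiple of 3.
However 22 leaves remainder 1 on division by 3.
So the equation is unsolvable over ℤ.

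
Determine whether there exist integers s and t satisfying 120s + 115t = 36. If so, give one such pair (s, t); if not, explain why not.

Any value of 120s + 115t is a multiple of gcd(120, 115) = 5.
But 36 = 5·7 + 1, so 5 ∤ 36.
Hence no integers s, t satisfy the equation.

No such integers exist.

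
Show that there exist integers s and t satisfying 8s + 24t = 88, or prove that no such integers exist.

Every value of 8s + 24t is a multiple of gcd(8, 24) = 8; since 8 ∣ 88, solutions exist.
Dividing through by 8 reduces the equation to 1s + 3t = 11.
The coefficient of s is 1, so setting t = 0 and s = 11 already solves it.
Subtracting 3·3 from s and adding 3·1 to t gives the tidier solution (2, 3).
Check: 8·2 + 24·3 = 16 + 72 = 88. ✓

s = 2, t = 3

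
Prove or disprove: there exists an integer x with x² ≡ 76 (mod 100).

x = 76 works: 76² = 5776, and 5776 − 76 = 5700 = 57·100.

x = 76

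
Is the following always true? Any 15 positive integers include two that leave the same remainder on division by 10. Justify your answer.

Partition the integers by their residue mod 10; there are 10 classes.
With 15 integers and only 10 classes, the pigeonhole principle forces two of them, say a and b, into the same class.
So a and b have equal remainders mod 10, which is exactly what was to be shown.

Yes, this is always true.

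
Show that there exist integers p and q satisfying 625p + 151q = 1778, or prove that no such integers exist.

p = 135, q = -547

625 and 151 are coprime, so 625p + 151q ranges over all of ℤ.
Dividing repeatedly: 625 = 4·151 + 21, 151 = 7·21 + 4, 21 = 5·4 + 1, 4 = 4·1 + 0.
Working back up the chain: 1 = 21 − 5·4 = 21 − 5·(151 − 7·21) = −5·151 + 36·21 = −5·151 + 36·(625 − 4·151) = 36·625 − 149·151. So 625·36 + 151·(-149) = 1.
Scaling by 1778 gives the particular solution (p, q) = (64008, -264922).
Subtracting 423·151 from p and adding 423·625 to q gives the tidier solution (135, -547).
Indeed 625·135 + 151·(-547) = 84375 − 82597 = 1778.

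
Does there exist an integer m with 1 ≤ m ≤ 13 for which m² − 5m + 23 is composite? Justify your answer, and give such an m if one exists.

No such integer m in that range exists.

The values for m = 1, 2, …, 13 are 19, 17, 17, 19, 23, 29, 37, 47, 59, 73, 89, 107, 127, and each of these is prime.
So no value in the range makes the expression composite.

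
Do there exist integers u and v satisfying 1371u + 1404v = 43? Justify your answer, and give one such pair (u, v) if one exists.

There are no such integers.

gcd(1371, 1404) = 3, so every integer of the form 1371u + 1404v is a multiple of 3.
But 43 = 3·14 + 1, so 3 ∤ 43.
Therefore 1371u + 1404v = 43 has no solution in integers.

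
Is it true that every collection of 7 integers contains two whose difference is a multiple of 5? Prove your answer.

Each integer lies in one of the 5 residue classes modulo 5.
Since 7 > 5, two of the 7 integers must share a residue class by the pigeonhole principle; call them a and b.
Then a ≡ b (mod 5), i.e. 5 ∣ (a − b).

Yes.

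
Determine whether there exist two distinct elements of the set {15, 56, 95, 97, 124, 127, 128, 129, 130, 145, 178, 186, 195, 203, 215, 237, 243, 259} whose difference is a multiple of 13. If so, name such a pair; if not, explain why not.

15 and 145 are such a pair.

Both 15 and 145 leave remainder 2 on division by 13; their difference 130 = 10·13 is a multiple of 13.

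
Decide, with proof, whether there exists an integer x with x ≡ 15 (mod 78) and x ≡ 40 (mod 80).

gcd(78, 80) = 2. If x ≡ 15 (mod 78) and x ≡ 40 (mod 80), then x ≡ 15 (mod 2) and x ≡ 40 (mod 2).
But 15 mod 2 = 1 while 40 mod 2 = 0, a contradiction.
So no integer satisfies both congruences.

No such integer exists.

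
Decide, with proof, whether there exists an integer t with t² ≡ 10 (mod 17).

No such integer exists.

Squares mod 17 repeat after t = 8 (as (−t)² = t²); for t = 0..8 they are 0, 1, 4, 9, 16, 8, 2, 15, 13.
The set of squares mod 17 is therefore {0, 1, 2, 4, 8, 9, 13, 15, 16}, which does not contain 10.
Therefore t² ≡ 10 (mod 17) has no solution.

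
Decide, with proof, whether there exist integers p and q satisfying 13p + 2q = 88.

p = 0, q = 44

Since gcd(13, 2) = 1, every integer is an integer combination of 13 and 2.
Euclidean algorithm: 13 = 6·2 + 1, 2 = 2·1 + 0.
Working back up the chain: 1 = 13 − 6·2. So 13·1 + 2·(-6) = 1.
Times 88: 13·88 + 2·(-528) = 88, so (88, -528) solves it.
Shifting by a multiple of (2, −13) keeps it a solution: p = 88 − 44·2 = 0, q = -528 + 44·13 = 44.
Indeed 13·0 + 2·44 = 0 + 88 = 88.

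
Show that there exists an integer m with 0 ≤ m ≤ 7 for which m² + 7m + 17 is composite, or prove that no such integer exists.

At m = 2: 2² + 7·2 + 17 = 35 = 5·7, which is composite.

m = 2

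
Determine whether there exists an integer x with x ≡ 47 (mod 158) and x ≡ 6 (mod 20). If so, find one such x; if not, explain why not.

Both moduli are multiples of 2 = gcd(158, 20), so any solution would satisfy x ≡ 47 and x ≡ 6 modulo 2 simultaneously.
These are incompatible: 47 − 6 = 41 is not divisible by 2.
Hence the system has no solution.

No such integer exists.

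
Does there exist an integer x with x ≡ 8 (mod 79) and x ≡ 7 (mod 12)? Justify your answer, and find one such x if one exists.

Since 79 and 12 share no common factor, CRT says the pair of congruences has a solution (unique mod 948).
Any solution of the first congruence is x = 8 + 79t; substituting into the second, 79t ≡ 7 − 8 ≡ 11 (mod 12).
79 ≡ 7 (mod 12), so this reads 7t ≡ 11 (mod 12). To invert 7 modulo 12: 12 = 1·7 + 5, 7 = 1·5 + 2, 5 = 2·2 + 1, 2 = 2·1 + 0, and unwinding, 1 = 5 − 2·2 = 5 − 2·(7 − 1·5) = −2·7 + 3·5 = −2·7 + 3·(12 − 1·7) = 3·12 − 5·7. Thus 7⁻¹ ≡ -5 ≡ 7 (mod 12).
Therefore t ≡ 7·11 = 77 ≡ 5 (mod 12).
Taking t = 5 gives x = 8 + 79·5 = 403.
Check: 403 mod 79 = 8, 403 mod 12 = 7. ✓

x = 403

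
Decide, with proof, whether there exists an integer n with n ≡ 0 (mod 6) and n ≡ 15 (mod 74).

No, no such integer exists.

gcd(6, 74) = 2. If n ≡ 0 (mod 6) and n ≡ 15 (mod 74), then n ≡ 0 (mod 2) and n ≡ 15 (mod 2).
These are incompatible: 0 − 15 = -15 is not divisible by 2.
Hence the system has no solution.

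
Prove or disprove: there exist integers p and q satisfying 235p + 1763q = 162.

Since gcd(235, 1763) = 1, every integer is an integer combination of 235 and 1763.
Dividing repeatedly: 1763 = 7·235 + 118, 235 = 1·118 + 117, 118 = 1·117 + 1, 117 = 117·1 + 0.
Unwinding: 1 = 118 − 1·117 = 118 − (235 − 1·118) = −235 + 2·118 = −235 + 2·(1763 − 7·235) = 2·1763 − 15·235, i.e. 235·(-15) + 1763·2 = 1.
Scaling by 162 gives the particular solution (p, q) = (-2430, 324).
Shifting by a multiple of (1763, −235) keeps it a solution: p = -2430 + 2·1763 = 1096, q = 324 − 2·235 = -146.
Indeed 235·1096 + 1763·(-146) = 257560 − 257398 = 162.

p = 1096, q = -146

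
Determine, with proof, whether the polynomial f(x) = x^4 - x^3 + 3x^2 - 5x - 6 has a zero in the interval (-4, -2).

f has no root in that interval.

The endpoint values f(-4) = 382 and f(-2) = 40 are both positive. Claim: f(x) > 0 for every x in (-4, -2).
Substitute x = -2 − u, where 0 < u < 2 on the interval. Expanding, f(-2 − u) = u^4 + 9u^3 + 33u^2 + 61u + 40.
All 5 nonzero coefficients of this polynomial in u are positive; hence for u > 0 the value is a sum of positive terms (the constant 40 among them).
Therefore f(x) > 0 throughout (-4, -2), and f has no zero there.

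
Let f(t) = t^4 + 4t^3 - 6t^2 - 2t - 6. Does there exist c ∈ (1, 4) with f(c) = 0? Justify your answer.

f(1) = -9 and f(4) = 402, which have opposite signs.
f is continuous everywhere (it is a polynomial), in particular on [1, 4].
The Intermediate Value Theorem then guarantees some c ∈ (1, 4) with f(c) = 0.

Yes, f has a root in the interval.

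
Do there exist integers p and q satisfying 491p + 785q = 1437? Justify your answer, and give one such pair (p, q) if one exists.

p = 692, q = -431

491 and 785 are coprime, so 491p + 785q ranges over all of ℤ.
Run the Euclidean algorithm on 785 and 491: 785 = 1·491 + 294, 491 = 1·294 + 197, 294 = 1·197 + 97, 197 = 2·97 + 3, 97 = 32·3 + 1, 3 = 3·1 + 0.
Working back up the chain: 1 = 97 − 32·3 = 97 − 32·(197 − 2·97) = −32·197 + 65·97 = −32·197 + 65·(294 − 1·197) = 65·294 − 97·197 = 65·294 − 97·(491 − 1·294) = −97·491 + 162·294 = −97·491 + 162·(785 − 1·491) = 162·785 − 259·491. So 491·(-259) + 785·162 = 1.
Scaling by 1437 gives the particular solution (p, q) = (-372183, 232794).
Adding 475·785 to p and subtracting 475·491 from q gives the tidier solution (692, -431).
Indeed 491·692 + 785·(-431) = 339772 − 338335 = 1437.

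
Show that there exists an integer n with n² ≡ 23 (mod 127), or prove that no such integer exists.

Apply Euler's criterion with the prime 127: 23 is a quadratic residue iff 23^63 ≡ 1 (mod 127), and a non-residue iff it is ≡ −1.
Squaring successively (mod 127): 23^2 = 529 ≡ 21; 23^4 ≡ 21² = 441 ≡ 60; 23^8 ≡ 60² = 3600 ≡ 44; 23^16 ≡ 44² = 1936 ≡ 31; 23^32 ≡ 31² = 961 ≡ 72.
Since 63 = 32 + 16 + 8 + 4 + 2 + 1, 23^63 ≡ 72 · 31 · 44 · 60 · 21 · 23; multiplying out mod 127: 72·31 = 2232 ≡ 73, then 73·44 = 3212 ≡ 37, then 37·60 = 2220 ≡ 61, then 61·21 = 1281 ≡ 11, then 11·23 = 253 ≡ 126. Thus 23^63 ≡ 126 ≡ −1 (mod 127).
By Euler's criterion 23 is a quadratic non-residue mod 127: no n satisfies n² ≡ 23 (mod 127).

No, no such integer exists.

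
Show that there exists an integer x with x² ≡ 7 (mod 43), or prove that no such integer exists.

No such integer exists.

Apply Euler's criterion with the prime 43: 7 is a quadratic residue iff 7^21 ≡ 1 (mod 43), and a non-residue iff it is ≡ −1.
Repeated squaring mod 43: 7^2 = 49 ≡ 6; 7^4 ≡ 6² = 36 ≡ 36; 7^8 ≡ 36² = 1296 ≡ 6; 7^16 ≡ 6² = 36 ≡ 36.
Since 21 = 16 + 4 + 1, 7^21 ≡ 36 · 36 · 7; multiplying out mod 43: 36·36 = 1296 ≡ 6, then 6·7 = 42 ≡ 42. Thus 7^21 ≡ 42 ≡ −1 (mod 43).
By Euler's criterion 7 is a quadratic non-residue mod 43: no x satisfies x² ≡ 7 (mod 43).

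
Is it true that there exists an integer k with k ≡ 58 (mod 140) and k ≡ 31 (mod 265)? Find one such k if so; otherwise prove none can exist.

Both moduli are multiples of 5 = gcd(140, 265), so any solution would satisfy k ≡ 58 and k ≡ 31 modulo 5 simultaneously.
However 58 ≡ 3 and 31 ≡ 1 (mod 5), and 3 ≠ 1.
Hence the system has no solution.

No, no such integer exists.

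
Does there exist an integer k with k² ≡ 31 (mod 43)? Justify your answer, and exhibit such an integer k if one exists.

Take k = 17. Then 17² = 289 = 6·43 + 31, so 17² ≡ 31 (mod 43).

k = 17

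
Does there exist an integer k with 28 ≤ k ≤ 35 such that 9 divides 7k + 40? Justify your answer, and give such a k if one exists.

At k = 28 the value 236 is not a multiple of 9. Try k = 29: 7·29 + 40 = 243 = 27·9, which is divisible by 9.

k = 29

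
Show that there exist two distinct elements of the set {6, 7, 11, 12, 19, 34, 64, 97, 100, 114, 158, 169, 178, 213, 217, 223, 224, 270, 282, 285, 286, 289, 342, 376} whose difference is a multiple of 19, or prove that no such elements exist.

6 mod 19 = 6 and 158 mod 19 = 6, so 158 − 6 = 152 = 8·19.

Yes: 6 and 158.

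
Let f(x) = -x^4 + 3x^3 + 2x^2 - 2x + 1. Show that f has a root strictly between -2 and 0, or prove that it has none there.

Such a root exists.

f(-2) = -27 and f(0) = 1, which have opposite signs.
Since f is a polynomial it is continuous on [-2, 0].
By the Intermediate Value Theorem, f takes the value 0 somewhere in the open interval.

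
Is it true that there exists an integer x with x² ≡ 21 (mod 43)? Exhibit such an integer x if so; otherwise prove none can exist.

x = 35 works: 35² = 1225, and 1225 − 21 = 1204 = 28·43.

x = 35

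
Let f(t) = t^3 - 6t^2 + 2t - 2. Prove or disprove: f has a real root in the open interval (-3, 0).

f has no root in that interval.

The endpoint values f(-3) = -89 and f(0) = -2 are both negative. Claim: f(t) < 0 for every t in (-3, 0).
Substitute t = −u, where 0 < u < 3 on the interval. Expanding, f(−u) = -u^3 - 6u^2 - 2u - 2.
The nonzero coefficients here are all negative, so for u > 0 every term is negative (or zero), and the constant term -2 is strictly negative.
So f is strictly negative on (-3, 0); no root exists in the interval.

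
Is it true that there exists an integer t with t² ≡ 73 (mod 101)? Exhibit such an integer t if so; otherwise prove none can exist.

Apply Euler's criterion with the prime 101: 73 is a quadratic residue iff 73^50 ≡ 1 (mod 101), and a non-residue iff it is ≡ −1.
Repeated squaring mod 101: 73^2 = 5329 ≡ 77; 73^4 ≡ 77² = 5929 ≡ 71; 73^8 ≡ 71² = 5041 ≡ 92; 73^16 ≡ 92² = 8464 ≡ 81; 73^32 ≡ 81² = 6561 ≡ 97.
Since 50 = 32 + 16 + 2, 73^50 ≡ 97 · 81 · 77; multiplying out mod 101: 97·81 = 7857 ≡ 80, then 80·77 = 6160 ≡ 100. Thus 73^50 ≡ 100 ≡ −1 (mod 101).
The value −1 means 73 is a non-residue modulo 101, so t² ≡ 73 (mod 101) is impossible.

There is no such integer.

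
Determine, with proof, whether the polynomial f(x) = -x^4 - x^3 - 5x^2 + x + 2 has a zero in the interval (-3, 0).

Yes, f has a root in the interval.

f(-3) = -100 and f(0) = 2, which have opposite signs.
Since f is a polynomial it is continuous on [-3, 0].
By the Intermediate Value Theorem, f takes the value 0 somewhere in the open interval.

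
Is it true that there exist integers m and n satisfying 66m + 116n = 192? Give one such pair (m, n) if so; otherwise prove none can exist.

gcd(66, 116) = 2, and 2 divides 192, so integer solutions exist.
Dividing through by 2 reduces the equation to 33m + 58n = 96.
Dividing repeatedly: 58 = 1·33 + 25, 33 = 1·25 + 8, 25 = 3·8 + 1, 8 = 8·1 + 0.
Working back up the chain: 1 = 25 − 3·8 = 25 − 3·(33 − 1·25) = −3·33 + 4·25 = −3·33 + 4·(58 − 1·33) = 4·58 − 7·33. So 33·(-7) + 58·4 = 1.
Scaling by 96 gives the particular solution (m, n) = (-672, 384).
Shifting by a multiple of (58, −33) keeps it a solution: m = -672 + 12·58 = 24, n = 384 − 12·33 = -12.
Indeed 66·24 + 116·(-12) = 1584 − 1392 = 192.

m = 24, n = -12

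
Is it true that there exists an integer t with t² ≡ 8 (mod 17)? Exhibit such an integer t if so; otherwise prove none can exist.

t = 5

Take t = 5. Then 5² = 25 = 1·17 + 8, so 5² ≡ 8 (mod 17).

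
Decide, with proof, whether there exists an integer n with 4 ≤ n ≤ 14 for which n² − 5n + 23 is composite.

No, no such integer n in that range exists.

The values for n = 4, 5, …, 14 are 19, 23, 29, 37, 47, 59, 73, 89, 107, 127, 149, and each of these is prime.
So no value in the range makes the expression composite.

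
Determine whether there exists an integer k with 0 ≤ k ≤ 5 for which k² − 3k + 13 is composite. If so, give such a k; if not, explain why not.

The values for k = 0, 1, …, 5 are 13, 11, 11, 13, 17, 23, and each of these is prime.
So no value in the range makes the expression composite.

No such integer k in that range exists.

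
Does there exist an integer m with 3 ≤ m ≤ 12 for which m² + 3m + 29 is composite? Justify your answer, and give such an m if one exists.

m = 5

At m = 5: 5² + 3·5 + 29 = 69 = 3·23, which is composite.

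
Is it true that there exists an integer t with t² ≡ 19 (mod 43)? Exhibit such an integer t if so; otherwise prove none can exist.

No, no such integer exists.

43 is prime, so by Euler's criterion 19 is a square mod 43 iff 19^((43−1)/2) = 19^21 ≡ 1 (mod 43).
Repeated squaring mod 43: 19^2 = 361 ≡ 17; 19^4 ≡ 17² = 289 ≡ 31; 19^8 ≡ 31² = 961 ≡ 15; 19^16 ≡ 15² = 225 ≡ 10.
Since 21 = 16 + 4 + 1, 19^21 ≡ 10 · 31 · 19; multiplying out mod 43: 10·31 = 310 ≡ 9, then 9·19 = 171 ≡ 42. Thus 19^21 ≡ 42 ≡ −1 (mod 43).
The value −1 means 19 is a non-residue modulo 43, so t² ≡ 19 (mod 43) is impossible.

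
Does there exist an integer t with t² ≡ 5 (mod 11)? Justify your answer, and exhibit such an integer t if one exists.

t = 7

Take t = 7. Then 7² = 49 = 4·11 + 5, so 7² ≡ 5 (mod 11).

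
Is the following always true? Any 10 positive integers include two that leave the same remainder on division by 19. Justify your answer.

Consider the 10 integers 68, 69, …, 77. They lie in distinct residue classes modulo 19, since 10 ≤ 19.
So no two of them leave the same remainder on division by 19; the claim fails for this set.

No, the set {68, 69, 70, 71, 72, 73, 74, 75, 76, 77} is a counterexample.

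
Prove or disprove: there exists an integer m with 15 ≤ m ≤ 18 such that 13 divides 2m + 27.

There is no such integer m in that range.

For m = 15, 16, 17, 18 the values of 2m + 27 modulo 13 are 5, 7, 9, 11 respectively.
None is 0, so 13 never divides 2m + 27 on this range.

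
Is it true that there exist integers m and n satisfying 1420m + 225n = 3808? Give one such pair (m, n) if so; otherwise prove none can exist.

gcd(1420, 225) = 5, so every integer of the form 1420m + 225n is a multiple of 5.
However 3808 leaves remainder 3 on division by 5.
So the equation is unsolvable over ℤ.

No such integers exist.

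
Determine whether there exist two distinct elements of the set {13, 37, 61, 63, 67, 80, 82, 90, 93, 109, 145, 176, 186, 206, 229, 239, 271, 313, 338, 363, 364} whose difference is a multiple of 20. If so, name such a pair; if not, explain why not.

Reduce each element mod 20: 13↦13, 37↦17, 61↦1, 63↦3, 67↦7, 80↦0, 82↦2, 90↦10, 93↦13, 109↦9, 145↦5, 176↦16, 186↦6, 206↦6, 229↦9, 239↦19, 271↦11, 313↦13, 338↦18, 363↦3, 364↦4. The residue 13 repeats (at 13 and 93), and 93 − 13 = 80 = 4·20.

Yes: 13 and 93.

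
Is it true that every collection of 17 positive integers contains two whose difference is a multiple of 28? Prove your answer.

Consider the 17 integers 12, 13, …, 28. They lie in distinct residue classes modulo 28, since 17 ≤ 28.
Any two of them differ by at most 16 < 28 and by at least 1, so no difference is a multiple of 28.

No; for instance {12, 13, 14, 15, 16, 17, 18, 19, 20, 21, 22, 23, 24, 25, 26, 27, 28} is a counterexample.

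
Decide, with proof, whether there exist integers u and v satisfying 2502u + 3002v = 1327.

No, no such integers exist.

Both 2502 and 3002 are divisible by gcd(2502, 3002) = 2, hence so is any combination 2502u + 3002v.
However 1327 leaves remainder 1 on division by 2.
Therefore 2502u + 3002v = 1327 has no solution in integers.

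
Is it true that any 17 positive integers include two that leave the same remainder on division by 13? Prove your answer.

Yes.

There are exactly 13 possible remainders on division by 13.
Placing 17 integers into 13 classes, some class receives at least two — say a and b.
That is, a and b leave the same remainder on division by 13, as claimed.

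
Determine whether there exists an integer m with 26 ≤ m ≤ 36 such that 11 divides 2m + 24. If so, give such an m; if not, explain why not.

For m = 26, 27, …, 31 the values 76, 78, 80, 82, 84, 86 are not multiples of 11. At m = 32 we get 2·32 + 24 = 88, and 88 = 11·8.

m = 32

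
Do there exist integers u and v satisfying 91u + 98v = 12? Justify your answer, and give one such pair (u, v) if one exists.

No such integers exist.

Both 91 and 98 are divisible by gcd(91, 98) = 7, hence so is any combination 91u + 98v.
But 12 is not a multiple of 7 (it leaves remainder 5).
So the equation is unsolvable over ℤ.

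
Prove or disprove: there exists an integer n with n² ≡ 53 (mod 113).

n = 77

Take n = 77. Then 77² = 5929 = 52·113 + 53, so 77² ≡ 53 (mod 113).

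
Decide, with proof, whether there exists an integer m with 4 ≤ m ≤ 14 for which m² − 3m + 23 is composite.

At m = 10: 10² − 3·10 + 23 = 93 = 3·31, which is composite.

m = 10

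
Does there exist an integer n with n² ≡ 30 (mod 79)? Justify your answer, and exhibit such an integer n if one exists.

No such integer exists.

79 is prime, so by Euler's criterion 30 is a square mod 79 iff 30^((79−1)/2) = 30^39 ≡ 1 (mod 79).
Squaring successively (mod 79): 30^2 = 900 ≡ 31; 30^4 ≡ 31² = 961 ≡ 13; 30^8 ≡ 13² = 169 ≡ 11; 30^16 ≡ 11² = 121 ≡ 42; 30^32 ≡ 42² = 1764 ≡ 26.
Since 39 = 32 + 4 + 2 + 1, 30^39 ≡ 26 · 13 · 31 · 30; multiplying out mod 79: 26·13 = 338 ≡ 22, then 22·31 = 682 ≡ 50, then 50·30 = 1500 ≡ 78. Thus 30^39 ≡ 78 ≡ −1 (mod 79).
By Euler's criterion 30 is a quadratic non-residue mod 79: no n satisfies n² ≡ 30 (mod 79).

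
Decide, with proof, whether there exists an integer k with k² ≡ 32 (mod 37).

No such integer exists.

37 is prime, so by Euler's criterion 32 is a square mod 37 iff 32^((37−1)/2) = 32^18 ≡ 1 (mod 37).
Squaring successively (mod 37): 32^2 = 1024 ≡ 25; 32^4 ≡ 25² = 625 ≡ 33; 32^8 ≡ 33² = 1089 ≡ 16; 32^16 ≡ 16² = 256 ≡ 34.
Since 18 = 16 + 2, 32^18 ≡ 34 · 25; multiplying out mod 37: 34·25 = 850 ≡ 36. Thus 32^18 ≡ 36 ≡ −1 (mod 37).
By Euler's criterion 32 is a quadratic non-residue mod 37: no k satisfies k² ≡ 32 (mod 37).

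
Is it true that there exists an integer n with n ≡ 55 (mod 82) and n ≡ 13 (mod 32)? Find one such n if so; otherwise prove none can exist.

n = 301

The moduli are not coprime: gcd(82, 32) = 2. Compatibility requires 2 ∣ (13 − 55) = -42, which holds, so solutions exist.
Step through n = 55, 55 + 82, 55 + 2·82, …: the values 55, 137, 219, 301 reduce mod 32 to 23, 9, 27, 13. The value 301 hits 13.
Verify: 301 = 3·82 + 55 and 301 = 9·32 + 13. ✓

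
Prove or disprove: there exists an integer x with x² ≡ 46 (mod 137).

137 is prime, so by Euler's criterion 46 is a square mod 137 iff 46^((137−1)/2) = 46^68 ≡ 1 (mod 137).
Squaring successively (mod 137): 46^2 = 2116 ≡ 61; 46^4 ≡ 61² = 3721 ≡ 22; 46^8 ≡ 22² = 484 ≡ 73; 46^16 ≡ 73² = 5329 ≡ 123; 46^32 ≡ 123² = 15129 ≡ 59; 46^64 ≡ 59² = 3481 ≡ 56.
Since 68 = 64 + 4, 46^68 ≡ 56 · 22; multiplying out mod 137: 56·22 = 1232 ≡ 136. Thus 46^68 ≡ 136 ≡ −1 (mod 137).
The value −1 means 46 is a non-residue modulo 137, so x² ≡ 46 (mod 137) is impossible.

No, no such integer exists.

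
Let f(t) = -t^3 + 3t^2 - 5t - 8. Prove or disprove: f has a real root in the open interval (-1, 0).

Such a root exists.

f(-1) = 1 and f(0) = -8, which have opposite signs.
Since f is a polynomial it is continuous on [-1, 0].
By the Intermediate Value Theorem, f takes the value 0 somewhere in the open interval.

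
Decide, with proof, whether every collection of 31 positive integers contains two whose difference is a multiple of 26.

There are exactly 26 possible remainders on division by 26.
Placing 31 integers into 26 classes, some class receives at least two — say a and b.
Their difference a − b is then a multiple of 26.

Yes, this is always true.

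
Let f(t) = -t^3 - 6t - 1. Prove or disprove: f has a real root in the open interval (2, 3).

f(2) = -21 and f(3) = -46, both negative.
The derivative f'(t) = -3t^2 - 6 is a quadratic with discriminant 0² − 4·(-3)·(-6) = -72 < 0; it never vanishes, so it is always negative (sign of the leading coefficient).
Hence f is strictly decreasing on ℝ, and in particular on [2, 3]. A strictly monotone function with same-sign endpoint values stays negative on the whole interval, so f has no zero in (2, 3).

No.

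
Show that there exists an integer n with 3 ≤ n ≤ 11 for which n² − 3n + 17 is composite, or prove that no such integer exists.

At n = 5: 5² − 3·5 + 17 = 27 = 3·9, which is composite.

n = 5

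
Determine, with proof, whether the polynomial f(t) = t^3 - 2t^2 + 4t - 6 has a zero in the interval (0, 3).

Yes, f has a root in the interval.

f(0) = -6 and f(3) = 15, which have opposite signs.
Since f is a polynomial it is continuous on [0, 3].
By the Intermediate Value Theorem f must vanish at some point of (0, 3).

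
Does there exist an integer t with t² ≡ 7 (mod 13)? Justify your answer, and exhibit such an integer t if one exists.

Since (13 − t)² ≡ t² (mod 13), it suffices to square t = 0, 1, …, 6: the residues are 0, 1, 4, 9, 3, 12, 10.
The set of squares mod 13 is therefore {0, 1, 3, 4, 9, 10, 12}, which does not contain 7.
Therefore t² ≡ 7 (mod 13) has no solution.

No such integer exists.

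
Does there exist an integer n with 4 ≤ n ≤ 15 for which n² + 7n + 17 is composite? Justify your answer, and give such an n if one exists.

n = 9

At n = 9: 9² + 7·9 + 17 = 161 = 7·23, which is composite.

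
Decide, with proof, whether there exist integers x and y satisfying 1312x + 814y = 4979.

There are no such integers.

gcd(1312, 814) = 2, so every integer of the form 1312x + 814y is a multiple of 2.
But 4979 is not a multiple of 2 (it leaves remainder 1).
Hence no integers x, y satisfy the equation.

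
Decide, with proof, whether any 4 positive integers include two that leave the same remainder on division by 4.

Consider the 4 integers 17, 18, 19, 20. They lie in distinct residue classes modulo 4, since 4 ≤ 4.
So no two of them leave the same remainder on division by 4; the claim fails for this set.

No, the set {17, 18, 19, 20} is a counterexample.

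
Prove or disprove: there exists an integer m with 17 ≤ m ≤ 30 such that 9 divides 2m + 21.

m = 21

For m = 17, 18, 19, 20 the values 55, 57, 59, 61 are not multiples of 9. Try m = 21: 2·21 + 21 = 63 = 7·9, which is divisible by 9.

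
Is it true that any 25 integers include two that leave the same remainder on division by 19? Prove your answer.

Yes, this is always true.

Partition the integers by their residue mod 19; there are 19 classes.
Placing 25 integers into 19 classes, some class receives at least two — say a and b.
That is, a and b leave the same remainder on division by 19, as claimed.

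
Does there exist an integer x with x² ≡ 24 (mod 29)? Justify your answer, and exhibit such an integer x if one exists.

x = 16

Take x = 16. Then 16² = 256 = 8·29 + 24, so 16² ≡ 24 (mod 29).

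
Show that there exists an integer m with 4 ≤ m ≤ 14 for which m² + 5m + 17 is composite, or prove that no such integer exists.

m = 9

At m = 9: 9² + 5·9 + 17 = 143 = 11·13, which is composite.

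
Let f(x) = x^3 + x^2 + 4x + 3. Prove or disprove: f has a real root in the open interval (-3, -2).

Evaluate at the endpoints: f(-3) = -27, f(-2) = -9 — same sign (negative).
f'(x) = 3x^2 + 2x + 4 has discriminant 2² − 4·3·4 = -44 < 0, so f' has no real roots and is positive for every real x.
Hence f is strictly increasing on ℝ, and in particular on [-3, -2]. A strictly monotone function with same-sign endpoint values stays negative on the whole interval, so f has no zero in (-3, -2).

f has no root in that interval.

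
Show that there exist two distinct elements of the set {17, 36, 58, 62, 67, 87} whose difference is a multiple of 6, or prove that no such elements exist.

Reduce each element modulo 6: 17↦5, 36↦0, 58↦4, 62↦2, 67↦1, 87↦3.
All 6 residues are distinct, so no two elements differ by a multiple of 6.

No such pair exists.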